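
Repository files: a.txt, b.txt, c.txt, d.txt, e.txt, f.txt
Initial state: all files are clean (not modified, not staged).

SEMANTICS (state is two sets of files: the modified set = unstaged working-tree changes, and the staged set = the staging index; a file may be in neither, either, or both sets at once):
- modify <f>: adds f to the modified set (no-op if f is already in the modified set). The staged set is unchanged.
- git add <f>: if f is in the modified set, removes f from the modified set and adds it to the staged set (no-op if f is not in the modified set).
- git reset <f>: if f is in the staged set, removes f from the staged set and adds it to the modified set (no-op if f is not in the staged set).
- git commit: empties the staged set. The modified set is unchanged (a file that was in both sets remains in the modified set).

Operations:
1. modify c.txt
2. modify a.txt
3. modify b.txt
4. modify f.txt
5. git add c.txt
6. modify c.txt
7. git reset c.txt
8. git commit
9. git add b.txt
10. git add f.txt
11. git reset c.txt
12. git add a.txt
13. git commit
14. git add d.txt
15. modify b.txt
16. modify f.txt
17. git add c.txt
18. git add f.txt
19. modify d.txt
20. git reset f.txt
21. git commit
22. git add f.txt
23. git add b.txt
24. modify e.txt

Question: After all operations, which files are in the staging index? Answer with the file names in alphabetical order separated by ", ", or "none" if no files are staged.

After op 1 (modify c.txt): modified={c.txt} staged={none}
After op 2 (modify a.txt): modified={a.txt, c.txt} staged={none}
After op 3 (modify b.txt): modified={a.txt, b.txt, c.txt} staged={none}
After op 4 (modify f.txt): modified={a.txt, b.txt, c.txt, f.txt} staged={none}
After op 5 (git add c.txt): modified={a.txt, b.txt, f.txt} staged={c.txt}
After op 6 (modify c.txt): modified={a.txt, b.txt, c.txt, f.txt} staged={c.txt}
After op 7 (git reset c.txt): modified={a.txt, b.txt, c.txt, f.txt} staged={none}
After op 8 (git commit): modified={a.txt, b.txt, c.txt, f.txt} staged={none}
After op 9 (git add b.txt): modified={a.txt, c.txt, f.txt} staged={b.txt}
After op 10 (git add f.txt): modified={a.txt, c.txt} staged={b.txt, f.txt}
After op 11 (git reset c.txt): modified={a.txt, c.txt} staged={b.txt, f.txt}
After op 12 (git add a.txt): modified={c.txt} staged={a.txt, b.txt, f.txt}
After op 13 (git commit): modified={c.txt} staged={none}
After op 14 (git add d.txt): modified={c.txt} staged={none}
After op 15 (modify b.txt): modified={b.txt, c.txt} staged={none}
After op 16 (modify f.txt): modified={b.txt, c.txt, f.txt} staged={none}
After op 17 (git add c.txt): modified={b.txt, f.txt} staged={c.txt}
After op 18 (git add f.txt): modified={b.txt} staged={c.txt, f.txt}
After op 19 (modify d.txt): modified={b.txt, d.txt} staged={c.txt, f.txt}
After op 20 (git reset f.txt): modified={b.txt, d.txt, f.txt} staged={c.txt}
After op 21 (git commit): modified={b.txt, d.txt, f.txt} staged={none}
After op 22 (git add f.txt): modified={b.txt, d.txt} staged={f.txt}
After op 23 (git add b.txt): modified={d.txt} staged={b.txt, f.txt}
After op 24 (modify e.txt): modified={d.txt, e.txt} staged={b.txt, f.txt}

Answer: b.txt, f.txt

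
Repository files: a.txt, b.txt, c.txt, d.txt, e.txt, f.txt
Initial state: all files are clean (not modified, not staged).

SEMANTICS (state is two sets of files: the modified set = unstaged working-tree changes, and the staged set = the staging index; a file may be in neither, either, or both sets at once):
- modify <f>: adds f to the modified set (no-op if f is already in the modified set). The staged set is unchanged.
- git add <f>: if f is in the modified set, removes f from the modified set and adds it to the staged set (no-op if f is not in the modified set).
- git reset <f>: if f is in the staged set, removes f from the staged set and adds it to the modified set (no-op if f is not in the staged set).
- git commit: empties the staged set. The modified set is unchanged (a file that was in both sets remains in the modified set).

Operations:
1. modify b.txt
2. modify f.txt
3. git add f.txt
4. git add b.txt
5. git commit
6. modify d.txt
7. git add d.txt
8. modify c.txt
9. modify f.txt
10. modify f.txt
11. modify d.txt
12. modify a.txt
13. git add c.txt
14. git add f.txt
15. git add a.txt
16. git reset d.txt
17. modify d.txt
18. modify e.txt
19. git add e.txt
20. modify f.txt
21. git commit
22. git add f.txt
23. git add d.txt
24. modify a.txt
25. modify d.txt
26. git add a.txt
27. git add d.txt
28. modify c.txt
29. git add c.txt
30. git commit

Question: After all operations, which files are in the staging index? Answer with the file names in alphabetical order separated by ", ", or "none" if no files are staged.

Answer: none

Derivation:
After op 1 (modify b.txt): modified={b.txt} staged={none}
After op 2 (modify f.txt): modified={b.txt, f.txt} staged={none}
After op 3 (git add f.txt): modified={b.txt} staged={f.txt}
After op 4 (git add b.txt): modified={none} staged={b.txt, f.txt}
After op 5 (git commit): modified={none} staged={none}
After op 6 (modify d.txt): modified={d.txt} staged={none}
After op 7 (git add d.txt): modified={none} staged={d.txt}
After op 8 (modify c.txt): modified={c.txt} staged={d.txt}
After op 9 (modify f.txt): modified={c.txt, f.txt} staged={d.txt}
After op 10 (modify f.txt): modified={c.txt, f.txt} staged={d.txt}
After op 11 (modify d.txt): modified={c.txt, d.txt, f.txt} staged={d.txt}
After op 12 (modify a.txt): modified={a.txt, c.txt, d.txt, f.txt} staged={d.txt}
After op 13 (git add c.txt): modified={a.txt, d.txt, f.txt} staged={c.txt, d.txt}
After op 14 (git add f.txt): modified={a.txt, d.txt} staged={c.txt, d.txt, f.txt}
After op 15 (git add a.txt): modified={d.txt} staged={a.txt, c.txt, d.txt, f.txt}
After op 16 (git reset d.txt): modified={d.txt} staged={a.txt, c.txt, f.txt}
After op 17 (modify d.txt): modified={d.txt} staged={a.txt, c.txt, f.txt}
After op 18 (modify e.txt): modified={d.txt, e.txt} staged={a.txt, c.txt, f.txt}
After op 19 (git add e.txt): modified={d.txt} staged={a.txt, c.txt, e.txt, f.txt}
After op 20 (modify f.txt): modified={d.txt, f.txt} staged={a.txt, c.txt, e.txt, f.txt}
After op 21 (git commit): modified={d.txt, f.txt} staged={none}
After op 22 (git add f.txt): modified={d.txt} staged={f.txt}
After op 23 (git add d.txt): modified={none} staged={d.txt, f.txt}
After op 24 (modify a.txt): modified={a.txt} staged={d.txt, f.txt}
After op 25 (modify d.txt): modified={a.txt, d.txt} staged={d.txt, f.txt}
After op 26 (git add a.txt): modified={d.txt} staged={a.txt, d.txt, f.txt}
After op 27 (git add d.txt): modified={none} staged={a.txt, d.txt, f.txt}
After op 28 (modify c.txt): modified={c.txt} staged={a.txt, d.txt, f.txt}
After op 29 (git add c.txt): modified={none} staged={a.txt, c.txt, d.txt, f.txt}
After op 30 (git commit): modified={none} staged={none}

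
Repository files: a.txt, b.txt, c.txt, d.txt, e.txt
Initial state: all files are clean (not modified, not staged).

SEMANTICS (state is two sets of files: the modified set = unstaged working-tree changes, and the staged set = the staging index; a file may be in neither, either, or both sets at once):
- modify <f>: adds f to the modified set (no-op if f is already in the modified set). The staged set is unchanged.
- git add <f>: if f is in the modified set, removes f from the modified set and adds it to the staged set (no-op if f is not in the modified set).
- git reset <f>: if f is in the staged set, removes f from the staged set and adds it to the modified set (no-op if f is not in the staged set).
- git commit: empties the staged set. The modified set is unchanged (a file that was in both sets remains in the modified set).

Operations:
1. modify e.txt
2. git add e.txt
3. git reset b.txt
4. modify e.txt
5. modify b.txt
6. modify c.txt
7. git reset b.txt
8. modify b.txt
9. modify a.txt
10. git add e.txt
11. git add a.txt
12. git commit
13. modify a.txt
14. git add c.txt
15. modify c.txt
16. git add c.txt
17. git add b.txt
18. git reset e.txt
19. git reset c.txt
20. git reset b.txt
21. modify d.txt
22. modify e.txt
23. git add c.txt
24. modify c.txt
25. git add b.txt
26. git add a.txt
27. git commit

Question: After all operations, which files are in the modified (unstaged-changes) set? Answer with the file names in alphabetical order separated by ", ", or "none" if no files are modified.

After op 1 (modify e.txt): modified={e.txt} staged={none}
After op 2 (git add e.txt): modified={none} staged={e.txt}
After op 3 (git reset b.txt): modified={none} staged={e.txt}
After op 4 (modify e.txt): modified={e.txt} staged={e.txt}
After op 5 (modify b.txt): modified={b.txt, e.txt} staged={e.txt}
After op 6 (modify c.txt): modified={b.txt, c.txt, e.txt} staged={e.txt}
After op 7 (git reset b.txt): modified={b.txt, c.txt, e.txt} staged={e.txt}
After op 8 (modify b.txt): modified={b.txt, c.txt, e.txt} staged={e.txt}
After op 9 (modify a.txt): modified={a.txt, b.txt, c.txt, e.txt} staged={e.txt}
After op 10 (git add e.txt): modified={a.txt, b.txt, c.txt} staged={e.txt}
After op 11 (git add a.txt): modified={b.txt, c.txt} staged={a.txt, e.txt}
After op 12 (git commit): modified={b.txt, c.txt} staged={none}
After op 13 (modify a.txt): modified={a.txt, b.txt, c.txt} staged={none}
After op 14 (git add c.txt): modified={a.txt, b.txt} staged={c.txt}
After op 15 (modify c.txt): modified={a.txt, b.txt, c.txt} staged={c.txt}
After op 16 (git add c.txt): modified={a.txt, b.txt} staged={c.txt}
After op 17 (git add b.txt): modified={a.txt} staged={b.txt, c.txt}
After op 18 (git reset e.txt): modified={a.txt} staged={b.txt, c.txt}
After op 19 (git reset c.txt): modified={a.txt, c.txt} staged={b.txt}
After op 20 (git reset b.txt): modified={a.txt, b.txt, c.txt} staged={none}
After op 21 (modify d.txt): modified={a.txt, b.txt, c.txt, d.txt} staged={none}
After op 22 (modify e.txt): modified={a.txt, b.txt, c.txt, d.txt, e.txt} staged={none}
After op 23 (git add c.txt): modified={a.txt, b.txt, d.txt, e.txt} staged={c.txt}
After op 24 (modify c.txt): modified={a.txt, b.txt, c.txt, d.txt, e.txt} staged={c.txt}
After op 25 (git add b.txt): modified={a.txt, c.txt, d.txt, e.txt} staged={b.txt, c.txt}
After op 26 (git add a.txt): modified={c.txt, d.txt, e.txt} staged={a.txt, b.txt, c.txt}
After op 27 (git commit): modified={c.txt, d.txt, e.txt} staged={none}

Answer: c.txt, d.txt, e.txt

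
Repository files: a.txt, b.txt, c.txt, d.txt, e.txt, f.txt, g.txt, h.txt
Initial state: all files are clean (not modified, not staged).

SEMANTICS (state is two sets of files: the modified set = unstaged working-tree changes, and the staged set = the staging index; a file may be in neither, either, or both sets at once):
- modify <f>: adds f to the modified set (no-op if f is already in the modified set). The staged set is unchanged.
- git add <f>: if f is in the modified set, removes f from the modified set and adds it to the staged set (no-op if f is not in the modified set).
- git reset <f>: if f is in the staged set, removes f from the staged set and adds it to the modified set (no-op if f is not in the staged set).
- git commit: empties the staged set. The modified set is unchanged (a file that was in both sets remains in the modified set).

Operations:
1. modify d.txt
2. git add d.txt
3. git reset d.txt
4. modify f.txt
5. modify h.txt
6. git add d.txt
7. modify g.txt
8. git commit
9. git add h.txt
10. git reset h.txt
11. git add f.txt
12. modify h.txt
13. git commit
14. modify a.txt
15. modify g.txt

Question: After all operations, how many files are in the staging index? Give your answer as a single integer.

Answer: 0

Derivation:
After op 1 (modify d.txt): modified={d.txt} staged={none}
After op 2 (git add d.txt): modified={none} staged={d.txt}
After op 3 (git reset d.txt): modified={d.txt} staged={none}
After op 4 (modify f.txt): modified={d.txt, f.txt} staged={none}
After op 5 (modify h.txt): modified={d.txt, f.txt, h.txt} staged={none}
After op 6 (git add d.txt): modified={f.txt, h.txt} staged={d.txt}
After op 7 (modify g.txt): modified={f.txt, g.txt, h.txt} staged={d.txt}
After op 8 (git commit): modified={f.txt, g.txt, h.txt} staged={none}
After op 9 (git add h.txt): modified={f.txt, g.txt} staged={h.txt}
After op 10 (git reset h.txt): modified={f.txt, g.txt, h.txt} staged={none}
After op 11 (git add f.txt): modified={g.txt, h.txt} staged={f.txt}
After op 12 (modify h.txt): modified={g.txt, h.txt} staged={f.txt}
After op 13 (git commit): modified={g.txt, h.txt} staged={none}
After op 14 (modify a.txt): modified={a.txt, g.txt, h.txt} staged={none}
After op 15 (modify g.txt): modified={a.txt, g.txt, h.txt} staged={none}
Final staged set: {none} -> count=0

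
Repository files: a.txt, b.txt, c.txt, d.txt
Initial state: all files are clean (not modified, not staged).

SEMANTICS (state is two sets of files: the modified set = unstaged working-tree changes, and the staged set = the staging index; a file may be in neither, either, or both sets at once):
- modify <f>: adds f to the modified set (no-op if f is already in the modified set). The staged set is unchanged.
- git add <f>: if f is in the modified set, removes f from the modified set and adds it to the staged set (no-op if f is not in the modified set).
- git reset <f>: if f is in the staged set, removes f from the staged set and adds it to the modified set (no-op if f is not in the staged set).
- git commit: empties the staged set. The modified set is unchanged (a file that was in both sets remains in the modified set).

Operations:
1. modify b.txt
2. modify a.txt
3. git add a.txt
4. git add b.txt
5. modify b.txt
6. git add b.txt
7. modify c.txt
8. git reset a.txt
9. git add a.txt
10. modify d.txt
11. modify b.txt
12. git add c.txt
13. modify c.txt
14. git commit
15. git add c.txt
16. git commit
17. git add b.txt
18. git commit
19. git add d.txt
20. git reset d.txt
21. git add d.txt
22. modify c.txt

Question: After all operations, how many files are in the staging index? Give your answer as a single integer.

After op 1 (modify b.txt): modified={b.txt} staged={none}
After op 2 (modify a.txt): modified={a.txt, b.txt} staged={none}
After op 3 (git add a.txt): modified={b.txt} staged={a.txt}
After op 4 (git add b.txt): modified={none} staged={a.txt, b.txt}
After op 5 (modify b.txt): modified={b.txt} staged={a.txt, b.txt}
After op 6 (git add b.txt): modified={none} staged={a.txt, b.txt}
After op 7 (modify c.txt): modified={c.txt} staged={a.txt, b.txt}
After op 8 (git reset a.txt): modified={a.txt, c.txt} staged={b.txt}
After op 9 (git add a.txt): modified={c.txt} staged={a.txt, b.txt}
After op 10 (modify d.txt): modified={c.txt, d.txt} staged={a.txt, b.txt}
After op 11 (modify b.txt): modified={b.txt, c.txt, d.txt} staged={a.txt, b.txt}
After op 12 (git add c.txt): modified={b.txt, d.txt} staged={a.txt, b.txt, c.txt}
After op 13 (modify c.txt): modified={b.txt, c.txt, d.txt} staged={a.txt, b.txt, c.txt}
After op 14 (git commit): modified={b.txt, c.txt, d.txt} staged={none}
After op 15 (git add c.txt): modified={b.txt, d.txt} staged={c.txt}
After op 16 (git commit): modified={b.txt, d.txt} staged={none}
After op 17 (git add b.txt): modified={d.txt} staged={b.txt}
After op 18 (git commit): modified={d.txt} staged={none}
After op 19 (git add d.txt): modified={none} staged={d.txt}
After op 20 (git reset d.txt): modified={d.txt} staged={none}
After op 21 (git add d.txt): modified={none} staged={d.txt}
After op 22 (modify c.txt): modified={c.txt} staged={d.txt}
Final staged set: {d.txt} -> count=1

Answer: 1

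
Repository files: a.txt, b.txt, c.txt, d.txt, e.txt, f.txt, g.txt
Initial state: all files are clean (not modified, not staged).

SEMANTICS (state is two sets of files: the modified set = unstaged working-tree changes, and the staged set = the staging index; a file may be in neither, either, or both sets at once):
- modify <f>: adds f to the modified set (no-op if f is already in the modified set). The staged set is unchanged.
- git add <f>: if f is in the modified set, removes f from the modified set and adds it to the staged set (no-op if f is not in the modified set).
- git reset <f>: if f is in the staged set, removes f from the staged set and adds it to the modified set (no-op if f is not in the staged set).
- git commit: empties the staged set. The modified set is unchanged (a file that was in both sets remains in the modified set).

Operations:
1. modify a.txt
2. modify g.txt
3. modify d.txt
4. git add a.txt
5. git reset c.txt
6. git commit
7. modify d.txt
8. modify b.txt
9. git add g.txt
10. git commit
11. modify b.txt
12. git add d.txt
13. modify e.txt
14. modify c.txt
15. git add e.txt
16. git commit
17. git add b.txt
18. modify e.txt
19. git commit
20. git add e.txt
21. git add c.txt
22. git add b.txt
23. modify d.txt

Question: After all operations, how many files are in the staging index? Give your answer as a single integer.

After op 1 (modify a.txt): modified={a.txt} staged={none}
After op 2 (modify g.txt): modified={a.txt, g.txt} staged={none}
After op 3 (modify d.txt): modified={a.txt, d.txt, g.txt} staged={none}
After op 4 (git add a.txt): modified={d.txt, g.txt} staged={a.txt}
After op 5 (git reset c.txt): modified={d.txt, g.txt} staged={a.txt}
After op 6 (git commit): modified={d.txt, g.txt} staged={none}
After op 7 (modify d.txt): modified={d.txt, g.txt} staged={none}
After op 8 (modify b.txt): modified={b.txt, d.txt, g.txt} staged={none}
After op 9 (git add g.txt): modified={b.txt, d.txt} staged={g.txt}
After op 10 (git commit): modified={b.txt, d.txt} staged={none}
After op 11 (modify b.txt): modified={b.txt, d.txt} staged={none}
After op 12 (git add d.txt): modified={b.txt} staged={d.txt}
After op 13 (modify e.txt): modified={b.txt, e.txt} staged={d.txt}
After op 14 (modify c.txt): modified={b.txt, c.txt, e.txt} staged={d.txt}
After op 15 (git add e.txt): modified={b.txt, c.txt} staged={d.txt, e.txt}
After op 16 (git commit): modified={b.txt, c.txt} staged={none}
After op 17 (git add b.txt): modified={c.txt} staged={b.txt}
After op 18 (modify e.txt): modified={c.txt, e.txt} staged={b.txt}
After op 19 (git commit): modified={c.txt, e.txt} staged={none}
After op 20 (git add e.txt): modified={c.txt} staged={e.txt}
After op 21 (git add c.txt): modified={none} staged={c.txt, e.txt}
After op 22 (git add b.txt): modified={none} staged={c.txt, e.txt}
After op 23 (modify d.txt): modified={d.txt} staged={c.txt, e.txt}
Final staged set: {c.txt, e.txt} -> count=2

Answer: 2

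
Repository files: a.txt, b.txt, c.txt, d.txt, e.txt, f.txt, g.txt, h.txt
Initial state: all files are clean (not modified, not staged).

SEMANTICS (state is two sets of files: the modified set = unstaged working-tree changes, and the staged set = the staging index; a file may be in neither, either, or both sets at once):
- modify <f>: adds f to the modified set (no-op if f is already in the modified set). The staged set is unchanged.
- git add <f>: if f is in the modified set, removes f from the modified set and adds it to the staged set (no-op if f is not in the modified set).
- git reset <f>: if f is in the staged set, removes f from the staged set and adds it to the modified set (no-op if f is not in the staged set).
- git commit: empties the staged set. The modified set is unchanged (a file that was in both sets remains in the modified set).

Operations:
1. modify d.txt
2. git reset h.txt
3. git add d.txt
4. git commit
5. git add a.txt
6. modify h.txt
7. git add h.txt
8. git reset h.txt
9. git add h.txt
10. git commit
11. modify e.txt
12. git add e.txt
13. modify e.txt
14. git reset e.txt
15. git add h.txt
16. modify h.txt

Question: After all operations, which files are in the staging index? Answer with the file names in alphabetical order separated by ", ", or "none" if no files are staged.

Answer: none

Derivation:
After op 1 (modify d.txt): modified={d.txt} staged={none}
After op 2 (git reset h.txt): modified={d.txt} staged={none}
After op 3 (git add d.txt): modified={none} staged={d.txt}
After op 4 (git commit): modified={none} staged={none}
After op 5 (git add a.txt): modified={none} staged={none}
After op 6 (modify h.txt): modified={h.txt} staged={none}
After op 7 (git add h.txt): modified={none} staged={h.txt}
After op 8 (git reset h.txt): modified={h.txt} staged={none}
After op 9 (git add h.txt): modified={none} staged={h.txt}
After op 10 (git commit): modified={none} staged={none}
After op 11 (modify e.txt): modified={e.txt} staged={none}
After op 12 (git add e.txt): modified={none} staged={e.txt}
After op 13 (modify e.txt): modified={e.txt} staged={e.txt}
After op 14 (git reset e.txt): modified={e.txt} staged={none}
After op 15 (git add h.txt): modified={e.txt} staged={none}
After op 16 (modify h.txt): modified={e.txt, h.txt} staged={none}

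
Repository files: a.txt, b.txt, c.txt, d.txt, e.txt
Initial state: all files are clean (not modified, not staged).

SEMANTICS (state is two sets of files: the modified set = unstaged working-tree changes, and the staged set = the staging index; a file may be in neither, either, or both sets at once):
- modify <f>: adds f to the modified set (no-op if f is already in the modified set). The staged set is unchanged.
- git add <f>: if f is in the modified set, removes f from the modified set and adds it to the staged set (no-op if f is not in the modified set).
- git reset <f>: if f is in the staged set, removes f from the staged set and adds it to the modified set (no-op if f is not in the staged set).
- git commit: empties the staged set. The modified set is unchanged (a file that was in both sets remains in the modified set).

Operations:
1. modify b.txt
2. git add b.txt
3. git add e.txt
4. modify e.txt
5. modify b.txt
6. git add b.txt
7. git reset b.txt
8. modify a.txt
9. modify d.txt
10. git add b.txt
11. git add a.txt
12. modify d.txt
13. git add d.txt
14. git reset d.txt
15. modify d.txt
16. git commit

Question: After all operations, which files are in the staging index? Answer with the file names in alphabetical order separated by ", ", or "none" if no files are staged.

After op 1 (modify b.txt): modified={b.txt} staged={none}
After op 2 (git add b.txt): modified={none} staged={b.txt}
After op 3 (git add e.txt): modified={none} staged={b.txt}
After op 4 (modify e.txt): modified={e.txt} staged={b.txt}
After op 5 (modify b.txt): modified={b.txt, e.txt} staged={b.txt}
After op 6 (git add b.txt): modified={e.txt} staged={b.txt}
After op 7 (git reset b.txt): modified={b.txt, e.txt} staged={none}
After op 8 (modify a.txt): modified={a.txt, b.txt, e.txt} staged={none}
After op 9 (modify d.txt): modified={a.txt, b.txt, d.txt, e.txt} staged={none}
After op 10 (git add b.txt): modified={a.txt, d.txt, e.txt} staged={b.txt}
After op 11 (git add a.txt): modified={d.txt, e.txt} staged={a.txt, b.txt}
After op 12 (modify d.txt): modified={d.txt, e.txt} staged={a.txt, b.txt}
After op 13 (git add d.txt): modified={e.txt} staged={a.txt, b.txt, d.txt}
After op 14 (git reset d.txt): modified={d.txt, e.txt} staged={a.txt, b.txt}
After op 15 (modify d.txt): modified={d.txt, e.txt} staged={a.txt, b.txt}
After op 16 (git commit): modified={d.txt, e.txt} staged={none}

Answer: none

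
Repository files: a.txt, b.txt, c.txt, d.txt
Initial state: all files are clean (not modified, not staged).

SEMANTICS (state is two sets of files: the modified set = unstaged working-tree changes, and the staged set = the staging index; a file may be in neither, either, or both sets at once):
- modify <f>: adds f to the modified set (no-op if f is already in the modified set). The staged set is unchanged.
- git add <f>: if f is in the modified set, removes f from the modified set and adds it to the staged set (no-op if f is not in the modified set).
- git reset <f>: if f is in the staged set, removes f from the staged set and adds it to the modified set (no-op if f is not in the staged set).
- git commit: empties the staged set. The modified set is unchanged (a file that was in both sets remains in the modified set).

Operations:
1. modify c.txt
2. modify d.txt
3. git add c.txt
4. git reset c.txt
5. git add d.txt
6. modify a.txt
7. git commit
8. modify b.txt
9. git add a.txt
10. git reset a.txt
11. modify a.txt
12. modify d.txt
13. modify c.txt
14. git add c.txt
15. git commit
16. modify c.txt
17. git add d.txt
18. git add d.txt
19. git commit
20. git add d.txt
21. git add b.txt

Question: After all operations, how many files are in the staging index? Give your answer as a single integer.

After op 1 (modify c.txt): modified={c.txt} staged={none}
After op 2 (modify d.txt): modified={c.txt, d.txt} staged={none}
After op 3 (git add c.txt): modified={d.txt} staged={c.txt}
After op 4 (git reset c.txt): modified={c.txt, d.txt} staged={none}
After op 5 (git add d.txt): modified={c.txt} staged={d.txt}
After op 6 (modify a.txt): modified={a.txt, c.txt} staged={d.txt}
After op 7 (git commit): modified={a.txt, c.txt} staged={none}
After op 8 (modify b.txt): modified={a.txt, b.txt, c.txt} staged={none}
After op 9 (git add a.txt): modified={b.txt, c.txt} staged={a.txt}
After op 10 (git reset a.txt): modified={a.txt, b.txt, c.txt} staged={none}
After op 11 (modify a.txt): modified={a.txt, b.txt, c.txt} staged={none}
After op 12 (modify d.txt): modified={a.txt, b.txt, c.txt, d.txt} staged={none}
After op 13 (modify c.txt): modified={a.txt, b.txt, c.txt, d.txt} staged={none}
After op 14 (git add c.txt): modified={a.txt, b.txt, d.txt} staged={c.txt}
After op 15 (git commit): modified={a.txt, b.txt, d.txt} staged={none}
After op 16 (modify c.txt): modified={a.txt, b.txt, c.txt, d.txt} staged={none}
After op 17 (git add d.txt): modified={a.txt, b.txt, c.txt} staged={d.txt}
After op 18 (git add d.txt): modified={a.txt, b.txt, c.txt} staged={d.txt}
After op 19 (git commit): modified={a.txt, b.txt, c.txt} staged={none}
After op 20 (git add d.txt): modified={a.txt, b.txt, c.txt} staged={none}
After op 21 (git add b.txt): modified={a.txt, c.txt} staged={b.txt}
Final staged set: {b.txt} -> count=1

Answer: 1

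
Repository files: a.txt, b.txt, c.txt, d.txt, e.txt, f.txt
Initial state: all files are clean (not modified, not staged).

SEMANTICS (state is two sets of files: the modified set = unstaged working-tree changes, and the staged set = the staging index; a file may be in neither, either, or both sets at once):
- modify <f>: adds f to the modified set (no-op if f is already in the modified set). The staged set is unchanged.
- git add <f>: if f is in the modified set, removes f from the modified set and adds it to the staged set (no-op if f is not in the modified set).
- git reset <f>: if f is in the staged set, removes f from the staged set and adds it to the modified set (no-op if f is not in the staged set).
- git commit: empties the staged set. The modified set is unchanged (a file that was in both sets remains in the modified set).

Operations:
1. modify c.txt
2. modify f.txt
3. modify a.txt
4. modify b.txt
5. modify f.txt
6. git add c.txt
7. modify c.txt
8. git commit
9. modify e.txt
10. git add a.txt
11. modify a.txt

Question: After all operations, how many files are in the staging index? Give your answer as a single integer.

Answer: 1

Derivation:
After op 1 (modify c.txt): modified={c.txt} staged={none}
After op 2 (modify f.txt): modified={c.txt, f.txt} staged={none}
After op 3 (modify a.txt): modified={a.txt, c.txt, f.txt} staged={none}
After op 4 (modify b.txt): modified={a.txt, b.txt, c.txt, f.txt} staged={none}
After op 5 (modify f.txt): modified={a.txt, b.txt, c.txt, f.txt} staged={none}
After op 6 (git add c.txt): modified={a.txt, b.txt, f.txt} staged={c.txt}
After op 7 (modify c.txt): modified={a.txt, b.txt, c.txt, f.txt} staged={c.txt}
After op 8 (git commit): modified={a.txt, b.txt, c.txt, f.txt} staged={none}
After op 9 (modify e.txt): modified={a.txt, b.txt, c.txt, e.txt, f.txt} staged={none}
After op 10 (git add a.txt): modified={b.txt, c.txt, e.txt, f.txt} staged={a.txt}
After op 11 (modify a.txt): modified={a.txt, b.txt, c.txt, e.txt, f.txt} staged={a.txt}
Final staged set: {a.txt} -> count=1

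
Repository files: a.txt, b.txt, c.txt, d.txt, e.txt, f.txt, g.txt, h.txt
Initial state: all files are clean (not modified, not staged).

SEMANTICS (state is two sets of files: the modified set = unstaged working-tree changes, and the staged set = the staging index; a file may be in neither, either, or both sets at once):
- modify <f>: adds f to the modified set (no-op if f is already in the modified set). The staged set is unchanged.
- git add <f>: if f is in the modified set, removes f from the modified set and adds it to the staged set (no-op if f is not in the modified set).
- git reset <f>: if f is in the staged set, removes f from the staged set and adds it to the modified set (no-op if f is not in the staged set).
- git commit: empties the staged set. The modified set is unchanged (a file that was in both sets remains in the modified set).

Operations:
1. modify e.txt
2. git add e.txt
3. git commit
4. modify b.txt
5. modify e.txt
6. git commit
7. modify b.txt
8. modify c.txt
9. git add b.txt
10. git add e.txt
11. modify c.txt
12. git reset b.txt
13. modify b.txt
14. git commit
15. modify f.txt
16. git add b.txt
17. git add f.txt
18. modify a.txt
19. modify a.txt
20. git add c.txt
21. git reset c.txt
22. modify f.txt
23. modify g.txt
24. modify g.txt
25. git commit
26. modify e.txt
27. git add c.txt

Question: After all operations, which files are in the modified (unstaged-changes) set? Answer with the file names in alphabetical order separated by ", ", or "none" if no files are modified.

After op 1 (modify e.txt): modified={e.txt} staged={none}
After op 2 (git add e.txt): modified={none} staged={e.txt}
After op 3 (git commit): modified={none} staged={none}
After op 4 (modify b.txt): modified={b.txt} staged={none}
After op 5 (modify e.txt): modified={b.txt, e.txt} staged={none}
After op 6 (git commit): modified={b.txt, e.txt} staged={none}
After op 7 (modify b.txt): modified={b.txt, e.txt} staged={none}
After op 8 (modify c.txt): modified={b.txt, c.txt, e.txt} staged={none}
After op 9 (git add b.txt): modified={c.txt, e.txt} staged={b.txt}
After op 10 (git add e.txt): modified={c.txt} staged={b.txt, e.txt}
After op 11 (modify c.txt): modified={c.txt} staged={b.txt, e.txt}
After op 12 (git reset b.txt): modified={b.txt, c.txt} staged={e.txt}
After op 13 (modify b.txt): modified={b.txt, c.txt} staged={e.txt}
After op 14 (git commit): modified={b.txt, c.txt} staged={none}
After op 15 (modify f.txt): modified={b.txt, c.txt, f.txt} staged={none}
After op 16 (git add b.txt): modified={c.txt, f.txt} staged={b.txt}
After op 17 (git add f.txt): modified={c.txt} staged={b.txt, f.txt}
After op 18 (modify a.txt): modified={a.txt, c.txt} staged={b.txt, f.txt}
After op 19 (modify a.txt): modified={a.txt, c.txt} staged={b.txt, f.txt}
After op 20 (git add c.txt): modified={a.txt} staged={b.txt, c.txt, f.txt}
After op 21 (git reset c.txt): modified={a.txt, c.txt} staged={b.txt, f.txt}
After op 22 (modify f.txt): modified={a.txt, c.txt, f.txt} staged={b.txt, f.txt}
After op 23 (modify g.txt): modified={a.txt, c.txt, f.txt, g.txt} staged={b.txt, f.txt}
After op 24 (modify g.txt): modified={a.txt, c.txt, f.txt, g.txt} staged={b.txt, f.txt}
After op 25 (git commit): modified={a.txt, c.txt, f.txt, g.txt} staged={none}
After op 26 (modify e.txt): modified={a.txt, c.txt, e.txt, f.txt, g.txt} staged={none}
After op 27 (git add c.txt): modified={a.txt, e.txt, f.txt, g.txt} staged={c.txt}

Answer: a.txt, e.txt, f.txt, g.txt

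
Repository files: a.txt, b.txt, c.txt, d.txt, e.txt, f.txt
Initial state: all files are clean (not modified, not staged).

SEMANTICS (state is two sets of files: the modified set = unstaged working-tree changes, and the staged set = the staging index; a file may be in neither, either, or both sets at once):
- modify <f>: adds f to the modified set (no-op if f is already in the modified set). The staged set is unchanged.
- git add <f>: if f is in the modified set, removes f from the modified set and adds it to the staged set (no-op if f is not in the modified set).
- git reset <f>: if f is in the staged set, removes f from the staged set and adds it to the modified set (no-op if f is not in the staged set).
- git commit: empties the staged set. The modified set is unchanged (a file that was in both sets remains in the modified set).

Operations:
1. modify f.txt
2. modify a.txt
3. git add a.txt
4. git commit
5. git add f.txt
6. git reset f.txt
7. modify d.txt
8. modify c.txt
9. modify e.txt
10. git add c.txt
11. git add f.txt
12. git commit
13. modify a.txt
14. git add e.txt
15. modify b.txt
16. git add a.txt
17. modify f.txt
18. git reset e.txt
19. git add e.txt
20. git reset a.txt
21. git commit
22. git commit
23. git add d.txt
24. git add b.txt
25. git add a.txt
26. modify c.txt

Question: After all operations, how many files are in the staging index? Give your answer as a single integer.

After op 1 (modify f.txt): modified={f.txt} staged={none}
After op 2 (modify a.txt): modified={a.txt, f.txt} staged={none}
After op 3 (git add a.txt): modified={f.txt} staged={a.txt}
After op 4 (git commit): modified={f.txt} staged={none}
After op 5 (git add f.txt): modified={none} staged={f.txt}
After op 6 (git reset f.txt): modified={f.txt} staged={none}
After op 7 (modify d.txt): modified={d.txt, f.txt} staged={none}
After op 8 (modify c.txt): modified={c.txt, d.txt, f.txt} staged={none}
After op 9 (modify e.txt): modified={c.txt, d.txt, e.txt, f.txt} staged={none}
After op 10 (git add c.txt): modified={d.txt, e.txt, f.txt} staged={c.txt}
After op 11 (git add f.txt): modified={d.txt, e.txt} staged={c.txt, f.txt}
After op 12 (git commit): modified={d.txt, e.txt} staged={none}
After op 13 (modify a.txt): modified={a.txt, d.txt, e.txt} staged={none}
After op 14 (git add e.txt): modified={a.txt, d.txt} staged={e.txt}
After op 15 (modify b.txt): modified={a.txt, b.txt, d.txt} staged={e.txt}
After op 16 (git add a.txt): modified={b.txt, d.txt} staged={a.txt, e.txt}
After op 17 (modify f.txt): modified={b.txt, d.txt, f.txt} staged={a.txt, e.txt}
After op 18 (git reset e.txt): modified={b.txt, d.txt, e.txt, f.txt} staged={a.txt}
After op 19 (git add e.txt): modified={b.txt, d.txt, f.txt} staged={a.txt, e.txt}
After op 20 (git reset a.txt): modified={a.txt, b.txt, d.txt, f.txt} staged={e.txt}
After op 21 (git commit): modified={a.txt, b.txt, d.txt, f.txt} staged={none}
After op 22 (git commit): modified={a.txt, b.txt, d.txt, f.txt} staged={none}
After op 23 (git add d.txt): modified={a.txt, b.txt, f.txt} staged={d.txt}
After op 24 (git add b.txt): modified={a.txt, f.txt} staged={b.txt, d.txt}
After op 25 (git add a.txt): modified={f.txt} staged={a.txt, b.txt, d.txt}
After op 26 (modify c.txt): modified={c.txt, f.txt} staged={a.txt, b.txt, d.txt}
Final staged set: {a.txt, b.txt, d.txt} -> count=3

Answer: 3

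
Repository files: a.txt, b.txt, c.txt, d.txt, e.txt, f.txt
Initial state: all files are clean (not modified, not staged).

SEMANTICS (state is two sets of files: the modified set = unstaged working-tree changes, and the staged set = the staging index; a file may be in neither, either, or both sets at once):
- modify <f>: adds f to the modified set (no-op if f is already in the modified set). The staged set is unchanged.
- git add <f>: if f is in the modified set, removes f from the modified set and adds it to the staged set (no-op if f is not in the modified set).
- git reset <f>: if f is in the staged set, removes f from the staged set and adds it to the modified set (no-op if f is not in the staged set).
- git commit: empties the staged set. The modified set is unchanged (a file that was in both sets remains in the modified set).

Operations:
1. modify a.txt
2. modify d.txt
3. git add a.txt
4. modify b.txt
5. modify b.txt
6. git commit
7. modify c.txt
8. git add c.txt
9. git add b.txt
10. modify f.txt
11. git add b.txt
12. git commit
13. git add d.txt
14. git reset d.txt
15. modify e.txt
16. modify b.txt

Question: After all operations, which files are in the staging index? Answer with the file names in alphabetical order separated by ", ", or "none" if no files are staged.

Answer: none

Derivation:
After op 1 (modify a.txt): modified={a.txt} staged={none}
After op 2 (modify d.txt): modified={a.txt, d.txt} staged={none}
After op 3 (git add a.txt): modified={d.txt} staged={a.txt}
After op 4 (modify b.txt): modified={b.txt, d.txt} staged={a.txt}
After op 5 (modify b.txt): modified={b.txt, d.txt} staged={a.txt}
After op 6 (git commit): modified={b.txt, d.txt} staged={none}
After op 7 (modify c.txt): modified={b.txt, c.txt, d.txt} staged={none}
After op 8 (git add c.txt): modified={b.txt, d.txt} staged={c.txt}
After op 9 (git add b.txt): modified={d.txt} staged={b.txt, c.txt}
After op 10 (modify f.txt): modified={d.txt, f.txt} staged={b.txt, c.txt}
After op 11 (git add b.txt): modified={d.txt, f.txt} staged={b.txt, c.txt}
After op 12 (git commit): modified={d.txt, f.txt} staged={none}
After op 13 (git add d.txt): modified={f.txt} staged={d.txt}
After op 14 (git reset d.txt): modified={d.txt, f.txt} staged={none}
After op 15 (modify e.txt): modified={d.txt, e.txt, f.txt} staged={none}
After op 16 (modify b.txt): modified={b.txt, d.txt, e.txt, f.txt} staged={none}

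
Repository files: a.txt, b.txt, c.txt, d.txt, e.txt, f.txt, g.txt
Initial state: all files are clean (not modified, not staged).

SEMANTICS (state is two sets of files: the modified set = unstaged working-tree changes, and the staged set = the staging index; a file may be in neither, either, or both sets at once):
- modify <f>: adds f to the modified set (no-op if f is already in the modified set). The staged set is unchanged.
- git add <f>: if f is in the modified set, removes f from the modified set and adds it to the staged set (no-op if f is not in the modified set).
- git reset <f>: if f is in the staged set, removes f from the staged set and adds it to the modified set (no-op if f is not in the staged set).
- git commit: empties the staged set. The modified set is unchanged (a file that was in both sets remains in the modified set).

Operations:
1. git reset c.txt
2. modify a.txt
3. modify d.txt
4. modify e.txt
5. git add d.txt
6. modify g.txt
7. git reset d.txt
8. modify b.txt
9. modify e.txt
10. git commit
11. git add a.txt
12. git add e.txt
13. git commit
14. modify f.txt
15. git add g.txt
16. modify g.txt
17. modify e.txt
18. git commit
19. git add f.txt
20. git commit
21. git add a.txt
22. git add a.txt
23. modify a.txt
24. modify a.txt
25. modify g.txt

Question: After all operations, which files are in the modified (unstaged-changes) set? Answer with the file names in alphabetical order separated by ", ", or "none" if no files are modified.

After op 1 (git reset c.txt): modified={none} staged={none}
After op 2 (modify a.txt): modified={a.txt} staged={none}
After op 3 (modify d.txt): modified={a.txt, d.txt} staged={none}
After op 4 (modify e.txt): modified={a.txt, d.txt, e.txt} staged={none}
After op 5 (git add d.txt): modified={a.txt, e.txt} staged={d.txt}
After op 6 (modify g.txt): modified={a.txt, e.txt, g.txt} staged={d.txt}
After op 7 (git reset d.txt): modified={a.txt, d.txt, e.txt, g.txt} staged={none}
After op 8 (modify b.txt): modified={a.txt, b.txt, d.txt, e.txt, g.txt} staged={none}
After op 9 (modify e.txt): modified={a.txt, b.txt, d.txt, e.txt, g.txt} staged={none}
After op 10 (git commit): modified={a.txt, b.txt, d.txt, e.txt, g.txt} staged={none}
After op 11 (git add a.txt): modified={b.txt, d.txt, e.txt, g.txt} staged={a.txt}
After op 12 (git add e.txt): modified={b.txt, d.txt, g.txt} staged={a.txt, e.txt}
After op 13 (git commit): modified={b.txt, d.txt, g.txt} staged={none}
After op 14 (modify f.txt): modified={b.txt, d.txt, f.txt, g.txt} staged={none}
After op 15 (git add g.txt): modified={b.txt, d.txt, f.txt} staged={g.txt}
After op 16 (modify g.txt): modified={b.txt, d.txt, f.txt, g.txt} staged={g.txt}
After op 17 (modify e.txt): modified={b.txt, d.txt, e.txt, f.txt, g.txt} staged={g.txt}
After op 18 (git commit): modified={b.txt, d.txt, e.txt, f.txt, g.txt} staged={none}
After op 19 (git add f.txt): modified={b.txt, d.txt, e.txt, g.txt} staged={f.txt}
After op 20 (git commit): modified={b.txt, d.txt, e.txt, g.txt} staged={none}
After op 21 (git add a.txt): modified={b.txt, d.txt, e.txt, g.txt} staged={none}
After op 22 (git add a.txt): modified={b.txt, d.txt, e.txt, g.txt} staged={none}
After op 23 (modify a.txt): modified={a.txt, b.txt, d.txt, e.txt, g.txt} staged={none}
After op 24 (modify a.txt): modified={a.txt, b.txt, d.txt, e.txt, g.txt} staged={none}
After op 25 (modify g.txt): modified={a.txt, b.txt, d.txt, e.txt, g.txt} staged={none}

Answer: a.txt, b.txt, d.txt, e.txt, g.txt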